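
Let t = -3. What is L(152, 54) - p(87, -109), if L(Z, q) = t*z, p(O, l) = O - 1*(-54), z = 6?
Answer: -159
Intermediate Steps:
p(O, l) = 54 + O (p(O, l) = O + 54 = 54 + O)
L(Z, q) = -18 (L(Z, q) = -3*6 = -18)
L(152, 54) - p(87, -109) = -18 - (54 + 87) = -18 - 1*141 = -18 - 141 = -159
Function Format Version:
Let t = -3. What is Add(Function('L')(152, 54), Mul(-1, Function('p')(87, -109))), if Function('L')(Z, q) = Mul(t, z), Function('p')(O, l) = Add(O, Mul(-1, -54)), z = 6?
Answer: -159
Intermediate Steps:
Function('p')(O, l) = Add(54, O) (Function('p')(O, l) = Add(O, 54) = Add(54, O))
Function('L')(Z, q) = -18 (Function('L')(Z, q) = Mul(-3, 6) = -18)
Add(Function('L')(152, 54), Mul(-1, Function('p')(87, -109))) = Add(-18, Mul(-1, Add(54, 87))) = Add(-18, Mul(-1, 141)) = Add(-18, -141) = -159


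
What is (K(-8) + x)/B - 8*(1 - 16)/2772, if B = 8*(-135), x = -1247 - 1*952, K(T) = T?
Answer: 173539/83160 ≈ 2.0868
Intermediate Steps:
x = -2199 (x = -1247 - 952 = -2199)
B = -1080
(K(-8) + x)/B - 8*(1 - 16)/2772 = (-8 - 2199)/(-1080) - 8*(1 - 16)/2772 = -2207*(-1/1080) - 8*(-15)*(1/2772) = 2207/1080 + 120*(1/2772) = 2207/1080 + 10/231 = 173539/83160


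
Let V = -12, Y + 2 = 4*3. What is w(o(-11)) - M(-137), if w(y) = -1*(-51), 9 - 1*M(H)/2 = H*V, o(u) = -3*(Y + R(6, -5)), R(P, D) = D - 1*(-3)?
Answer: 3321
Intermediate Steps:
Y = 10 (Y = -2 + 4*3 = -2 + 12 = 10)
R(P, D) = 3 + D (R(P, D) = D + 3 = 3 + D)
o(u) = -24 (o(u) = -3*(10 + (3 - 5)) = -3*(10 - 2) = -3*8 = -24)
M(H) = 18 + 24*H (M(H) = 18 - 2*H*(-12) = 18 - (-24)*H = 18 + 24*H)
w(y) = 51
w(o(-11)) - M(-137) = 51 - (18 + 24*(-137)) = 51 - (18 - 3288) = 51 - 1*(-3270) = 51 + 3270 = 3321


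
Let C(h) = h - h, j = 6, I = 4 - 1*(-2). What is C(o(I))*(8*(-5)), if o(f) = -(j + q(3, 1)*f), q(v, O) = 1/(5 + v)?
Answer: 0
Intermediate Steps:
I = 6 (I = 4 + 2 = 6)
o(f) = -6 - f/8 (o(f) = -(6 + f/(5 + 3)) = -(6 + f/8) = -6 - f/8)
C(h) = 0
C(o(I))*(8*(-5)) = 0*(8*(-5)) = 0*(-40) = 0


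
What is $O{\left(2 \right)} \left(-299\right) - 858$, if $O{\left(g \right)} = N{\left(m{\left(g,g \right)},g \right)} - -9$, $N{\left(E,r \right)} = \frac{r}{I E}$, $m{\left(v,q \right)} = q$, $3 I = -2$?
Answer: $- \frac{6201}{2} \approx -3100.5$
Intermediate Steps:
$I = - \frac{2}{3}$ ($I = \frac{1}{3} \left(-2\right) = - \frac{2}{3} \approx -0.66667$)
$N{\left(E,r \right)} = - \frac{3 r}{2 E}$ ($N{\left(E,r \right)} = \frac{r}{\left(- \frac{2}{3}\right) E} = r \left(- \frac{3}{2 E}\right) = - \frac{3 r}{2 E}$)
$O{\left(g \right)} = \frac{15}{2}$ ($O{\left(g \right)} = - \frac{3 g}{2 g} - -9 = - \frac{3}{2} + 9 = \frac{15}{2}$)
$O{\left(2 \right)} \left(-299\right) - 858 = \frac{15}{2} \left(-299\right) - 858 = - \frac{4485}{2} - 858 = - \frac{6201}{2}$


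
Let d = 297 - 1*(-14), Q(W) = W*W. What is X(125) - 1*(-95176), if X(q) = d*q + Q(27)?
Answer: 134780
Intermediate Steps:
Q(W) = W²
d = 311 (d = 297 + 14 = 311)
X(q) = 729 + 311*q (X(q) = 311*q + 27² = 311*q + 729 = 729 + 311*q)
X(125) - 1*(-95176) = (729 + 311*125) - 1*(-95176) = (729 + 38875) + 95176 = 39604 + 95176 = 134780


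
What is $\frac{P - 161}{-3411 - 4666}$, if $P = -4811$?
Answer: $\frac{4972}{8077} \approx 0.61557$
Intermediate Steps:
$\frac{P - 161}{-3411 - 4666} = \frac{-4811 - 161}{-3411 - 4666} = - \frac{4972}{-8077} = \left(-4972\right) \left(- \frac{1}{8077}\right) = \frac{4972}{8077}$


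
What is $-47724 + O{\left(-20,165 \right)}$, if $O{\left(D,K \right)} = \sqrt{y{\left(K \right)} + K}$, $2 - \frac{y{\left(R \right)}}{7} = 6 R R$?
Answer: $-47724 + i \sqrt{1143271} \approx -47724.0 + 1069.2 i$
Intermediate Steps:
$y{\left(R \right)} = 14 - 42 R^{2}$ ($y{\left(R \right)} = 14 - 7 \cdot 6 R R = 14 - 7 \cdot 6 R^{2} = 14 - 42 R^{2}$)
$O{\left(D,K \right)} = \sqrt{14 + K - 42 K^{2}}$ ($O{\left(D,K \right)} = \sqrt{\left(14 - 42 K^{2}\right) + K} = \sqrt{14 + K - 42 K^{2}}$)
$-47724 + O{\left(-20,165 \right)} = -47724 + \sqrt{14 + 165 - 42 \cdot 165^{2}} = -47724 + \sqrt{14 + 165 - 1143450} = -47724 + \sqrt{-1143271} = -47724 + i \sqrt{1143271}$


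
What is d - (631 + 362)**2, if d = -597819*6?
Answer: -4572963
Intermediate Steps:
d = -3586914
d - (631 + 362)**2 = -3586914 - (631 + 362)**2 = -3586914 - 1*993**2 = -3586914 - 1*986049 = -3586914 - 986049 = -4572963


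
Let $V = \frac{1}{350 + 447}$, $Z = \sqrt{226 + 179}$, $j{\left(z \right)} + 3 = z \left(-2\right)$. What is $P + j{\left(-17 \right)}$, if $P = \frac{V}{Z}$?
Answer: $31 + \frac{\sqrt{5}}{35865} \approx 31.0$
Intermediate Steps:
$j{\left(z \right)} = -3 - 2 z$ ($j{\left(z \right)} = -3 + z \left(-2\right) = -3 - 2 z$)
$Z = 9 \sqrt{5}$ ($Z = \sqrt{405} = 9 \sqrt{5} \approx 20.125$)
$V = \frac{1}{797} \approx 0.0012547$
$P = \frac{\sqrt{5}}{35865}$ ($P = \frac{1}{797 \cdot 9 \sqrt{5}} = \frac{\frac{1}{45} \sqrt{5}}{797} = \frac{\sqrt{5}}{35865} \approx 6.2347 \cdot 10^{-5}$)
$P + j{\left(-17 \right)} = \frac{\sqrt{5}}{35865} - -31 = \frac{\sqrt{5}}{35865} + \left(-3 + 34\right) = \frac{\sqrt{5}}{35865} + 31 = 31 + \frac{\sqrt{5}}{35865}$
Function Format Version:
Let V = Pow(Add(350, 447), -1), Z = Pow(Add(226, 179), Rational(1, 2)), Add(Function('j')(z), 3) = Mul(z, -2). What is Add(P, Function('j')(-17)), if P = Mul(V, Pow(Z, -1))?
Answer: Add(31, Mul(Rational(1, 35865), Pow(5, Rational(1, 2)))) ≈ 31.000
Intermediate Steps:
Function('j')(z) = Add(-3, Mul(-2, z)) (Function('j')(z) = Add(-3, Mul(z, -2)) = Add(-3, Mul(-2, z)))
Z = Mul(9, Pow(5, Rational(1, 2))) (Z = Pow(405, Rational(1, 2)) = Mul(9, Pow(5, Rational(1, 2))) ≈ 20.125)
V = Rational(1, 797) (V = Pow(797, -1) = Rational(1, 797) ≈ 0.0012547)
P = Mul(Rational(1, 35865), Pow(5, Rational(1, 2))) (P = Mul(Rational(1, 797), Pow(Mul(9, Pow(5, Rational(1, 2))), -1)) = Mul(Rational(1, 797), Mul(Rational(1, 45), Pow(5, Rational(1, 2)))) = Mul(Rational(1, 35865), Pow(5, Rational(1, 2))) ≈ 6.2347e-5)
Add(P, Function('j')(-17)) = Add(Mul(Rational(1, 35865), Pow(5, Rational(1, 2))), Add(-3, Mul(-2, -17))) = Add(Mul(Rational(1, 35865), Pow(5, Rational(1, 2))), Add(-3, 34)) = Add(Mul(Rational(1, 35865), Pow(5, Rational(1, 2))), 31) = Add(31, Mul(Rational(1, 35865), Pow(5, Rational(1, 2))))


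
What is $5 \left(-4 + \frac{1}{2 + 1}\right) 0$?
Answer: $0$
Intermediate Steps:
$5 \left(-4 + \frac{1}{2 + 1}\right) 0 = 5 \left(-4 + \frac{1}{3}\right) 0 = 5 \left(- \frac{11}{3}\right) 0 = \left(- \frac{55}{3}\right) 0 = 0$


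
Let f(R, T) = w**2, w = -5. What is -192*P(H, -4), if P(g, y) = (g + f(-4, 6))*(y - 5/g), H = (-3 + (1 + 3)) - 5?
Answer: 11088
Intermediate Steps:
f(R, T) = 25 (f(R, T) = (-5)**2 = 25)
H = -4 (H = (-3 + 4) - 5 = 1 - 5 = -4)
P(g, y) = (25 + g)*(y - 5/g) (P(g, y) = (g + 25)*(y - 5/g) = (25 + g)*(y - 5/g))
-192*P(H, -4) = -192*(-5 - 125/(-4) + 25*(-4) - 4*(-4)) = -192*(-5 - 125*(-1/4) - 100 + 16) = -192*(-5 + 125/4 - 100 + 16) = -192*(-231/4) = 11088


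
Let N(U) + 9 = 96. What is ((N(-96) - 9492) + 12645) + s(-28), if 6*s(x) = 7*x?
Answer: 9622/3 ≈ 3207.3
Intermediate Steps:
s(x) = 7*x/6 (s(x) = (7*x)/6 = 7*x/6)
N(U) = 87 (N(U) = -9 + 96 = 87)
((N(-96) - 9492) + 12645) + s(-28) = ((87 - 9492) + 12645) + (7/6)*(-28) = (-9405 + 12645) - 98/3 = 3240 - 98/3 = 9622/3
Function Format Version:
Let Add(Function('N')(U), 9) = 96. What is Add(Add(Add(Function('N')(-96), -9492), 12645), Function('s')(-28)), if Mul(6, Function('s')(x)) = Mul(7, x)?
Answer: Rational(9622, 3) ≈ 3207.3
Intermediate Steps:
Function('s')(x) = Mul(Rational(7, 6), x) (Function('s')(x) = Mul(Rational(1, 6), Mul(7, x)) = Mul(Rational(7, 6), x))
Function('N')(U) = 87 (Function('N')(U) = Add(-9, 96) = 87)
Add(Add(Add(Function('N')(-96), -9492), 12645), Function('s')(-28)) = Add(Add(Add(87, -9492), 12645), Mul(Rational(7, 6), -28)) = Add(Add(-9405, 12645), Rational(-98, 3)) = Add(3240, Rational(-98, 3)) = Rational(9622, 3)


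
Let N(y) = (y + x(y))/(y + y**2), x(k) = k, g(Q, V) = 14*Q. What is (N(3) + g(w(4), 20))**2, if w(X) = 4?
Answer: 12769/4 ≈ 3192.3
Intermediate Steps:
N(y) = 2*y/(y + y**2) (N(y) = (y + y)/(y + y**2) = (2*y)/(y + y**2) = 2*y/(y + y**2))
(N(3) + g(w(4), 20))**2 = (2/(1 + 3) + 14*4)**2 = (2/4 + 56)**2 = (2*(1/4) + 56)**2 = (1/2 + 56)**2 = (113/2)**2 = 12769/4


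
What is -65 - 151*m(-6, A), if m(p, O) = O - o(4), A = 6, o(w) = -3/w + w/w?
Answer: -3733/4 ≈ -933.25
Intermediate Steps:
o(w) = 1 - 3/w (o(w) = -3/w + 1 = 1 - 3/w)
m(p, O) = -¼ + O (m(p, O) = O - (-3 + 4)/4 = O - 1/4 = O - 1*¼ = O - ¼ = -¼ + O)
-65 - 151*m(-6, A) = -65 - 151*(-¼ + 6) = -65 - 151*23/4 = -65 - 3473/4 = -3733/4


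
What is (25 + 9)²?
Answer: 1156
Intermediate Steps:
(25 + 9)² = 34² = 1156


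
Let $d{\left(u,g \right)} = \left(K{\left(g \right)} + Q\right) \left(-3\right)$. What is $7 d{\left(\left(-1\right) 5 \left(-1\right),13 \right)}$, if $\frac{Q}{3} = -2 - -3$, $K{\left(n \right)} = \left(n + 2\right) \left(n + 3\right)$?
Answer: $-5103$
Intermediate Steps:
$K{\left(n \right)} = \left(2 + n\right) \left(3 + n\right)$
$Q = 3$ ($Q = 3 \left(-2 - -3\right) = 3 \left(-2 + 3\right) = 3 \cdot 1 = 3$)
$d{\left(u,g \right)} = -27 - 15 g - 3 g^{2}$ ($d{\left(u,g \right)} = \left(\left(6 + g^{2} + 5 g\right) + 3\right) \left(-3\right) = \left(9 + g^{2} + 5 g\right) \left(-3\right) = -27 - 15 g - 3 g^{2}$)
$7 d{\left(\left(-1\right) 5 \left(-1\right),13 \right)} = 7 \left(-27 - 195 - 3 \cdot 13^{2}\right) = 7 \left(-27 - 195 - 507\right) = 7 \left(-729\right) = -5103$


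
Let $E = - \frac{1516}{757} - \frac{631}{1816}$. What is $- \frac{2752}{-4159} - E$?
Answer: $\frac{17219784381}{5717427208} \approx 3.0118$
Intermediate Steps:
$E = - \frac{3230723}{1374712}$ ($E = \left(-1516\right) \frac{1}{757} - \frac{631}{1816} = - \frac{1516}{757} - \frac{631}{1816} = - \frac{3230723}{1374712} \approx -2.3501$)
$- \frac{2752}{-4159} - E = - \frac{2752}{-4159} - - \frac{3230723}{1374712} = \left(-2752\right) \left(- \frac{1}{4159}\right) + \frac{3230723}{1374712} = \frac{2752}{4159} + \frac{3230723}{1374712} = \frac{17219784381}{5717427208}$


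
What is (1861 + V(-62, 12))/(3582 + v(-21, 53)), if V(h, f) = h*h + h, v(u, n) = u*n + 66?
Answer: 1881/845 ≈ 2.2260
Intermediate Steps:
v(u, n) = 66 + n*u (v(u, n) = n*u + 66 = 66 + n*u)
V(h, f) = h + h² (V(h, f) = h² + h = h + h²)
(1861 + V(-62, 12))/(3582 + v(-21, 53)) = (1861 - 62*(1 - 62))/(3582 + (66 + 53*(-21))) = (1861 - 62*(-61))/(3582 + (66 - 1113)) = (1861 + 3782)/(3582 - 1047) = 5643/2535 = 5643*(1/2535) = 1881/845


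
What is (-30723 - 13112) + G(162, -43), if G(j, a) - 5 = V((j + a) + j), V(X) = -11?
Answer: -43841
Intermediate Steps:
G(j, a) = -6 (G(j, a) = 5 - 11 = -6)
(-30723 - 13112) + G(162, -43) = (-30723 - 13112) - 6 = -43835 - 6 = -43841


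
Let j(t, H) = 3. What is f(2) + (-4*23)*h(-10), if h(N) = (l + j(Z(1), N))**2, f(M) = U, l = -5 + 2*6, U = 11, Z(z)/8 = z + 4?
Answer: -9189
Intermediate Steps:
Z(z) = 32 + 8*z (Z(z) = 8*(z + 4) = 8*(4 + z) = 32 + 8*z)
l = 7 (l = -5 + 12 = 7)
f(M) = 11
h(N) = 100 (h(N) = (7 + 3)**2 = 10**2 = 100)
f(2) + (-4*23)*h(-10) = 11 - 4*23*100 = 11 - 92*100 = 11 - 9200 = -9189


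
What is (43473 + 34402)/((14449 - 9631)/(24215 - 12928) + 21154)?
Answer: 878975125/238770016 ≈ 3.6813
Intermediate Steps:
(43473 + 34402)/((14449 - 9631)/(24215 - 12928) + 21154) = 77875/(4818/11287 + 21154) = 77875/(238770016/11287) = 77875*(11287/238770016) = 878975125/238770016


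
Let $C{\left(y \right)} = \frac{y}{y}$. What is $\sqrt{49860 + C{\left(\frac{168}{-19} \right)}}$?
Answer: $\sqrt{49861} \approx 223.3$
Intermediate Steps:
$C{\left(y \right)} = 1$
$\sqrt{49860 + C{\left(\frac{168}{-19} \right)}} = \sqrt{49860 + 1} = \sqrt{49861}$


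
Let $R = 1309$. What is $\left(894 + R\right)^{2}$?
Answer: $4853209$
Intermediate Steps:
$\left(894 + R\right)^{2} = \left(894 + 1309\right)^{2} = 2203^{2} = 4853209$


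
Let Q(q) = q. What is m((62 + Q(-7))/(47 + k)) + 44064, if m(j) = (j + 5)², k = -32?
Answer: 397252/9 ≈ 44139.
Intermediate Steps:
m(j) = (5 + j)²
m((62 + Q(-7))/(47 + k)) + 44064 = (5 + (62 - 7)/(47 - 32))² + 44064 = (5 + 55/15)² + 44064 = (5 + 55*(1/15))² + 44064 = (5 + 11/3)² + 44064 = (26/3)² + 44064 = 676/9 + 44064 = 397252/9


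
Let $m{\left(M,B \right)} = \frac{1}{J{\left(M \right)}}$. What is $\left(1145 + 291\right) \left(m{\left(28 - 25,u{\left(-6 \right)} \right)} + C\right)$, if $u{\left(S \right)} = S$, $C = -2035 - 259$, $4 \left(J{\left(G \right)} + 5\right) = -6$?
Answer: $- \frac{42827264}{13} \approx -3.2944 \cdot 10^{6}$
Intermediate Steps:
$J{\left(G \right)} = - \frac{13}{2}$ ($J{\left(G \right)} = -5 + \frac{1}{4} \left(-6\right) = -5 - \frac{3}{2} = - \frac{13}{2}$)
$C = -2294$ ($C = -2035 - 259 = -2294$)
$m{\left(M,B \right)} = - \frac{2}{13}$ ($m{\left(M,B \right)} = \frac{1}{- \frac{13}{2}} = - \frac{2}{13}$)
$\left(1145 + 291\right) \left(m{\left(28 - 25,u{\left(-6 \right)} \right)} + C\right) = \left(1145 + 291\right) \left(- \frac{2}{13} - 2294\right) = 1436 \left(- \frac{29824}{13}\right) = - \frac{42827264}{13}$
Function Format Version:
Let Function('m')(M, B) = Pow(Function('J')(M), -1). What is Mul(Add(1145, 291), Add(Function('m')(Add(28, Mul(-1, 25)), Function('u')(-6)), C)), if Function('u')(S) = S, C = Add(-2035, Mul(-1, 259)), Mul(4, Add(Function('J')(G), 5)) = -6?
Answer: Rational(-42827264, 13) ≈ -3.2944e+6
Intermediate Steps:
Function('J')(G) = Rational(-13, 2) (Function('J')(G) = Add(-5, Mul(Rational(1, 4), -6)) = Add(-5, Rational(-3, 2)) = Rational(-13, 2))
C = -2294 (C = Add(-2035, -259) = -2294)
Function('m')(M, B) = Rational(-2, 13) (Function('m')(M, B) = Pow(Rational(-13, 2), -1) = Rational(-2, 13))
Mul(Add(1145, 291), Add(Function('m')(Add(28, Mul(-1, 25)), Function('u')(-6)), C)) = Mul(Add(1145, 291), Add(Rational(-2, 13), -2294)) = Mul(1436, Rational(-29824, 13)) = Rational(-42827264, 13)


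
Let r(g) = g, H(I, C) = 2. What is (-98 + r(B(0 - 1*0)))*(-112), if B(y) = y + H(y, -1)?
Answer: 10752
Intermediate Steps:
B(y) = 2 + y (B(y) = y + 2 = 2 + y)
(-98 + r(B(0 - 1*0)))*(-112) = (-98 + (2 + (0 - 1*0)))*(-112) = (-98 + (2 + (0 + 0)))*(-112) = (-98 + (2 + 0))*(-112) = (-98 + 2)*(-112) = -96*(-112) = 10752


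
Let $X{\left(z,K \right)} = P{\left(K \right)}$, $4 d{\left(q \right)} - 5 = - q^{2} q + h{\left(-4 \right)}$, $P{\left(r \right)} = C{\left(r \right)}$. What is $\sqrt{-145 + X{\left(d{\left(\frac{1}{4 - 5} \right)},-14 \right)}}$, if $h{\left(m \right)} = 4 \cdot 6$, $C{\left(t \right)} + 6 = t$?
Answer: $i \sqrt{165} \approx 12.845 i$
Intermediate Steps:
$C{\left(t \right)} = -6 + t$
$P{\left(r \right)} = -6 + r$
$h{\left(m \right)} = 24$
$d{\left(q \right)} = \frac{29}{4} - \frac{q^{3}}{4}$ ($d{\left(q \right)} = \frac{5}{4} + \frac{- q^{2} q + 24}{4} = \frac{5}{4} + \frac{- q^{3} + 24}{4} = \frac{5}{4} + \frac{24 - q^{3}}{4} = \frac{5}{4} - \left(-6 + \frac{q^{3}}{4}\right) = \frac{29}{4} - \frac{q^{3}}{4}$)
$X{\left(z,K \right)} = -6 + K$
$\sqrt{-145 + X{\left(d{\left(\frac{1}{4 - 5} \right)},-14 \right)}} = \sqrt{-145 - 20} = \sqrt{-165} = i \sqrt{165}$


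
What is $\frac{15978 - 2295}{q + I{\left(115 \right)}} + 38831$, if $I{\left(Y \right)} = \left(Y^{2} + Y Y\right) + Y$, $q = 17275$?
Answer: $\frac{1702364723}{43840} \approx 38831.0$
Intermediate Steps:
$I{\left(Y \right)} = Y + 2 Y^{2}$ ($I{\left(Y \right)} = \left(Y^{2} + Y^{2}\right) + Y = 2 Y^{2} + Y = Y + 2 Y^{2}$)
$\frac{15978 - 2295}{q + I{\left(115 \right)}} + 38831 = \frac{15978 - 2295}{17275 + 115 \left(1 + 2 \cdot 115\right)} + 38831 = \frac{13683}{17275 + 115 \left(1 + 230\right)} + 38831 = \frac{13683}{17275 + 115 \cdot 231} + 38831 = \frac{13683}{17275 + 26565} + 38831 = \frac{13683}{43840} + 38831 = \frac{1702364723}{43840}$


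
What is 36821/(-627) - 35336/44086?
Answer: -117531877/1974423 ≈ -59.527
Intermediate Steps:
36821/(-627) - 35336/44086 = 36821*(-1/627) - 35336*1/44086 = -36821/627 - 2524/3149 = -117531877/1974423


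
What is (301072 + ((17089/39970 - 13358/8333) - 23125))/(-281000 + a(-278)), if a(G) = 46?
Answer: -92575418552847/93577351589540 ≈ -0.98929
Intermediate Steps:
(301072 + ((17089/39970 - 13358/8333) - 23125))/(-281000 + a(-278)) = (301072 + ((17089/39970 - 13358/8333) - 23125))/(-281000 + 46) = (301072 + ((17089*(1/39970) - 13358*1/8333) - 23125))/(-280954) = (301072 + ((17089/39970 - 13358/8333) - 23125))*(-1/280954) = (301072 + (-391516623/333070010 - 23125))*(-1/280954) = (301072 - 7702635497873/333070010)*(-1/280954) = (92575418552847/333070010)*(-1/280954) = -92575418552847/93577351589540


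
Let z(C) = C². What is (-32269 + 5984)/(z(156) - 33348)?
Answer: 35/12 ≈ 2.9167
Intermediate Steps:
(-32269 + 5984)/(z(156) - 33348) = (-32269 + 5984)/(156² - 33348) = -26285/(24336 - 33348) = -26285/(-9012) = -26285*(-1/9012) = 35/12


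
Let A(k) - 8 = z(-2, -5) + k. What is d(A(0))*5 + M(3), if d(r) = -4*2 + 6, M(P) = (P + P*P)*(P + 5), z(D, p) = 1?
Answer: 86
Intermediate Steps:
A(k) = 9 + k (A(k) = 8 + (1 + k) = 9 + k)
M(P) = (5 + P)*(P + P²) (M(P) = (P + P²)*(5 + P) = (5 + P)*(P + P²))
d(r) = -2 (d(r) = -8 + 6 = -2)
d(A(0))*5 + M(3) = -2*5 + 3*(5 + 3² + 6*3) = -10 + 3*(5 + 9 + 18) = -10 + 3*32 = -10 + 96 = 86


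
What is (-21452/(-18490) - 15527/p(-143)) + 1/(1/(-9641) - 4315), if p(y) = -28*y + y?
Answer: -472134810681701/164993600952180 ≈ -2.8615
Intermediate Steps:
p(y) = -27*y
(-21452/(-18490) - 15527/p(-143)) + 1/(1/(-9641) - 4315) = (-21452/(-18490) - 15527/((-27*(-143)))) + 1/(1/(-9641) - 4315) = (-21452*(-1/18490) - 15527/3861) + 1/(-1/9641 - 4315) = (10726/9245 - 15527*1/3861) + 1/(-41600916/9641) = (10726/9245 - 15527/3861) - 9641/41600916 = -102134029/35694945 - 9641/41600916 = -472134810681701/164993600952180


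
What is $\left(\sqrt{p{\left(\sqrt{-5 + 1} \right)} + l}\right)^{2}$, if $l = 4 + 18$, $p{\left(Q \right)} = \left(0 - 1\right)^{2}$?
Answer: $23$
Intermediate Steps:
$p{\left(Q \right)} = 1$ ($p{\left(Q \right)} = \left(-1\right)^{2} = 1$)
$l = 22$
$\left(\sqrt{p{\left(\sqrt{-5 + 1} \right)} + l}\right)^{2} = \left(\sqrt{1 + 22}\right)^{2} = \left(\sqrt{23}\right)^{2} = 23$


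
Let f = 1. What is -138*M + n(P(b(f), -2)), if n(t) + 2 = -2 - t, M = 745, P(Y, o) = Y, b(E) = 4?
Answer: -102818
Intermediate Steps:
n(t) = -4 - t (n(t) = -2 + (-2 - t) = -4 - t)
-138*M + n(P(b(f), -2)) = -138*745 + (-4 - 1*4) = -102810 + (-4 - 4) = -102810 - 8 = -102818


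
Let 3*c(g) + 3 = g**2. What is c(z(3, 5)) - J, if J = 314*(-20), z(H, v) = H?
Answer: 6282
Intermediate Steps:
J = -6280
c(g) = -1 + g**2/3
c(z(3, 5)) - J = (-1 + (1/3)*3**2) - 1*(-6280) = (-1 + (1/3)*9) + 6280 = (-1 + 3) + 6280 = 2 + 6280 = 6282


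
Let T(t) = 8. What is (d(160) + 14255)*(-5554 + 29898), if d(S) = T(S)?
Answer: 347218472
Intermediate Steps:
d(S) = 8
(d(160) + 14255)*(-5554 + 29898) = (8 + 14255)*(-5554 + 29898) = 14263*24344 = 347218472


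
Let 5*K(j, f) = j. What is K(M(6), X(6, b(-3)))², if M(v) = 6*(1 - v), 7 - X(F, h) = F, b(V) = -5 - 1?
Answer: 36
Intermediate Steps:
b(V) = -6
X(F, h) = 7 - F
M(v) = 6 - 6*v
K(j, f) = j/5
K(M(6), X(6, b(-3)))² = ((6 - 6*6)/5)² = ((6 - 36)/5)² = ((⅕)*(-30))² = (-6)² = 36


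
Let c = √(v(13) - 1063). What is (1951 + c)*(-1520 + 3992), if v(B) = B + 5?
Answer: 4822872 + 2472*I*√1045 ≈ 4.8229e+6 + 79911.0*I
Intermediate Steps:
v(B) = 5 + B
c = I*√1045 (c = √((5 + 13) - 1063) = √(18 - 1063) = √(-1045) = I*√1045 ≈ 32.326*I)
(1951 + c)*(-1520 + 3992) = (1951 + I*√1045)*(-1520 + 3992) = (1951 + I*√1045)*2472 = 4822872 + 2472*I*√1045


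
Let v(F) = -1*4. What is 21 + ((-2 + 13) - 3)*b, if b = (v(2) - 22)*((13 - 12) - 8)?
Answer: 1477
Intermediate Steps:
v(F) = -4
b = 182 (b = (-4 - 22)*((13 - 12) - 8) = -26*(1 - 8) = -26*(-7) = 182)
21 + ((-2 + 13) - 3)*b = 21 + ((-2 + 13) - 3)*182 = 21 + (11 - 3)*182 = 21 + 8*182 = 21 + 1456 = 1477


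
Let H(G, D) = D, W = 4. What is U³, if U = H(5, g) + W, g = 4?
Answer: 512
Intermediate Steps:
U = 8 (U = 4 + 4 = 8)
U³ = 8³ = 512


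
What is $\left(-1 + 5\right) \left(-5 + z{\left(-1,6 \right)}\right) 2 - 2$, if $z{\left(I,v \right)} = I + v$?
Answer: $-2$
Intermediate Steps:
$\left(-1 + 5\right) \left(-5 + z{\left(-1,6 \right)}\right) 2 - 2 = \left(-1 + 5\right) \left(-5 + \left(-1 + 6\right)\right) 2 - 2 = 4 \left(-5 + 5\right) 2 - 2 = 4 \cdot 0 \cdot 2 - 2 = 0 \cdot 2 - 2 = 0 - 2 = -2$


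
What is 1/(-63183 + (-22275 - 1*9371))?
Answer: -1/94829 ≈ -1.0545e-5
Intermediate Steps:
1/(-63183 + (-22275 - 1*9371)) = 1/(-63183 + (-22275 - 9371)) = 1/(-63183 - 31646) = 1/(-94829) = -1/94829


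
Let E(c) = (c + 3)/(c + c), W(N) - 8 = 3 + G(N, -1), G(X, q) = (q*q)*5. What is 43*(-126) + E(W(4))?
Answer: -173357/32 ≈ -5417.4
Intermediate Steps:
G(X, q) = 5*q² (G(X, q) = q²*5 = 5*q²)
W(N) = 16 (W(N) = 8 + (3 + 5*(-1)²) = 8 + (3 + 5*1) = 8 + (3 + 5) = 8 + 8 = 16)
E(c) = (3 + c)/(2*c) (E(c) = (3 + c)/((2*c)) = (3 + c)*(1/(2*c)) = (3 + c)/(2*c))
43*(-126) + E(W(4)) = 43*(-126) + (½)*(3 + 16)/16 = -5418 + (½)*(1/16)*19 = -5418 + 19/32 = -173357/32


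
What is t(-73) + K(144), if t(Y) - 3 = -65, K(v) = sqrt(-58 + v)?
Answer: -62 + sqrt(86) ≈ -52.726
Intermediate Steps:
t(Y) = -62 (t(Y) = 3 - 65 = -62)
t(-73) + K(144) = -62 + sqrt(-58 + 144) = -62 + sqrt(86)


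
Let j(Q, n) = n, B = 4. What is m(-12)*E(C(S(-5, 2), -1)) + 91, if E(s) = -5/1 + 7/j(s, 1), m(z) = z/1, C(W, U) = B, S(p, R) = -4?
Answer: 67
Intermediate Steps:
C(W, U) = 4
m(z) = z (m(z) = z*1 = z)
E(s) = 2 (E(s) = -5/1 + 7/1 = -5*1 + 7*1 = -5 + 7 = 2)
m(-12)*E(C(S(-5, 2), -1)) + 91 = -12*2 + 91 = -24 + 91 = 67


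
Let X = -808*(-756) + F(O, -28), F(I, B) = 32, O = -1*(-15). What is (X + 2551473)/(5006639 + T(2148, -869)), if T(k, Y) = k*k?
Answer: 3162353/9620543 ≈ 0.32871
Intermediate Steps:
O = 15
T(k, Y) = k²
X = 610880 (X = -808*(-756) + 32 = 610848 + 32 = 610880)
(X + 2551473)/(5006639 + T(2148, -869)) = (610880 + 2551473)/(5006639 + 2148²) = 3162353/(5006639 + 4613904) = 3162353/9620543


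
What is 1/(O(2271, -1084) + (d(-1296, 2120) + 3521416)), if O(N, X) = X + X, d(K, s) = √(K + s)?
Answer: 439906/1548138310585 - √206/6192553242340 ≈ 2.8415e-7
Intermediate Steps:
O(N, X) = 2*X
1/(O(2271, -1084) + (d(-1296, 2120) + 3521416)) = 1/(2*(-1084) + (√(-1296 + 2120) + 3521416)) = 1/(-2168 + (√824 + 3521416)) = 1/(-2168 + (2*√206 + 3521416)) = 1/(-2168 + (3521416 + 2*√206)) = 1/(3519248 + 2*√206)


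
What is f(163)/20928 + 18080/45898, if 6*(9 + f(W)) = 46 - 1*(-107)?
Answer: 126378519/320184448 ≈ 0.39471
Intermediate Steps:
f(W) = 33/2 (f(W) = -9 + (46 - 1*(-107))/6 = -9 + (46 + 107)/6 = -9 + (⅙)*153 = -9 + 51/2 = 33/2)
f(163)/20928 + 18080/45898 = (33/2)/20928 + 18080/45898 = (33/2)*(1/20928) + 18080*(1/45898) = 11/13952 + 9040/22949 = 126378519/320184448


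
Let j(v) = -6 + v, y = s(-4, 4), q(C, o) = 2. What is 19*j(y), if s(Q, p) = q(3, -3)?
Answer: -76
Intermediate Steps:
s(Q, p) = 2
y = 2
19*j(y) = 19*(-6 + 2) = 19*(-4) = -76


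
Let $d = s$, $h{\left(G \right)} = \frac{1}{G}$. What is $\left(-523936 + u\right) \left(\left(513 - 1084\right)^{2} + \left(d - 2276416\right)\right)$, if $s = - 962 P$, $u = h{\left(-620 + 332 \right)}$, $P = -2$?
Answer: $\frac{294008725411619}{288} \approx 1.0209 \cdot 10^{12}$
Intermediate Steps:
$u = - \frac{1}{288}$ ($u = \frac{1}{-620 + 332} = \frac{1}{-288} = - \frac{1}{288} \approx -0.0034722$)
$s = 1924$ ($s = \left(-962\right) \left(-2\right) = 1924$)
$d = 1924$
$\left(-523936 + u\right) \left(\left(513 - 1084\right)^{2} + \left(d - 2276416\right)\right) = \left(-523936 - \frac{1}{288}\right) \left(\left(513 - 1084\right)^{2} + \left(1924 - 2276416\right)\right) = - \frac{150893569 \left(\left(-571\right)^{2} + \left(1924 - 2276416\right)\right)}{288} = - \frac{150893569 \left(326041 - 2274492\right)}{288} = \left(- \frac{150893569}{288}\right) \left(-1948451\right) = \frac{294008725411619}{288}$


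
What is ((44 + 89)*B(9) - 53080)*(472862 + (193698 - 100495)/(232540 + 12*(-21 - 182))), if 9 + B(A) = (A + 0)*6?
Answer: -5124290665427845/230104 ≈ -2.2269e+10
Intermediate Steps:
B(A) = -9 + 6*A (B(A) = -9 + (A + 0)*6 = -9 + A*6 = -9 + 6*A)
((44 + 89)*B(9) - 53080)*(472862 + (193698 - 100495)/(232540 + 12*(-21 - 182))) = ((44 + 89)*(-9 + 6*9) - 53080)*(472862 + (193698 - 100495)/(232540 + 12*(-21 - 182))) = (133*(-9 + 54) - 53080)*(472862 + 93203/(232540 + 12*(-203))) = (133*45 - 53080)*(472862 + 93203/(232540 - 2436)) = (5985 - 53080)*(472862 + 93203/230104) = -47095*(472862 + 93203*(1/230104)) = -47095*(472862 + 93203/230104) = -47095*108807530851/230104 = -5124290665427845/230104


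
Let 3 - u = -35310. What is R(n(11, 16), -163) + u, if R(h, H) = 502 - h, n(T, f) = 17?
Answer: 35798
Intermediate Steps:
u = 35313 (u = 3 - 1*(-35310) = 3 + 35310 = 35313)
R(n(11, 16), -163) + u = (502 - 1*17) + 35313 = (502 - 17) + 35313 = 485 + 35313 = 35798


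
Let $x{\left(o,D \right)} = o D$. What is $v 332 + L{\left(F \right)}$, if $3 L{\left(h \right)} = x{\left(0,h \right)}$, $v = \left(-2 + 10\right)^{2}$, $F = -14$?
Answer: $21248$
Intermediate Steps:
$x{\left(o,D \right)} = D o$
$v = 64$ ($v = 8^{2} = 64$)
$L{\left(h \right)} = 0$ ($L{\left(h \right)} = \frac{h 0}{3} = \frac{1}{3} \cdot 0 = 0$)
$v 332 + L{\left(F \right)} = 64 \cdot 332 + 0 = 21248 + 0 = 21248$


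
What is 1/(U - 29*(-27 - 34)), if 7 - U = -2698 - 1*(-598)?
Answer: 1/3876 ≈ 0.00025800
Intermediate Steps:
U = 2107 (U = 7 - (-2698 - 1*(-598)) = 7 - (-2698 + 598) = 7 - 1*(-2100) = 7 + 2100 = 2107)
1/(U - 29*(-27 - 34)) = 1/(2107 - 29*(-27 - 34)) = 1/(2107 - 29*(-61)) = 1/(2107 + 1769) = 1/3876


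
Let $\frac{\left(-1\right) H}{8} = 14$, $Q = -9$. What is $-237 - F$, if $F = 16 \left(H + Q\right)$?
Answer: $1699$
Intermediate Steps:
$H = -112$ ($H = \left(-8\right) 14 = -112$)
$F = -1936$ ($F = 16 \left(-112 - 9\right) = 16 \left(-121\right) = -1936$)
$-237 - F = -237 - -1936 = -237 + 1936 = 1699$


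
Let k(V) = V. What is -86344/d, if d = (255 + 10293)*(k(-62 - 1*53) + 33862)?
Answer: -21586/88990839 ≈ -0.00024256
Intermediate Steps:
d = 355963356 (d = (255 + 10293)*((-62 - 1*53) + 33862) = 10548*((-62 - 53) + 33862) = 10548*(-115 + 33862) = 10548*33747 = 355963356)
-86344/d = -86344/355963356 = -86344*1/355963356 = -21586/88990839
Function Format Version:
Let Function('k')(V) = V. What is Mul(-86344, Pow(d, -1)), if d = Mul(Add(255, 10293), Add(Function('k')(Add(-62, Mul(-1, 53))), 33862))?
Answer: Rational(-21586, 88990839) ≈ -0.00024256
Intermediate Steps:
d = 355963356 (d = Mul(Add(255, 10293), Add(Add(-62, Mul(-1, 53)), 33862)) = Mul(10548, Add(Add(-62, -53), 33862)) = Mul(10548, Add(-115, 33862)) = Mul(10548, 33747) = 355963356)
Mul(-86344, Pow(d, -1)) = Mul(-86344, Pow(355963356, -1)) = Mul(-86344, Rational(1, 355963356)) = Rational(-21586, 88990839)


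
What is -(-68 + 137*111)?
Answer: -15139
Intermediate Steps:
-(-68 + 137*111) = -(-68 + 15207) = -1*15139 = -15139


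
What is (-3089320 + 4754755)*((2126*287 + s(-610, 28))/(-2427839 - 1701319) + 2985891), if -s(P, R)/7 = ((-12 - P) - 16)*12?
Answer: 3422251071808126540/688193 ≈ 4.9728e+12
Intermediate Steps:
s(P, R) = 2352 + 84*P (s(P, R) = -7*((-12 - P) - 16)*12 = -7*(-28 - P)*12 = -7*(-336 - 12*P) = 2352 + 84*P)
(-3089320 + 4754755)*((2126*287 + s(-610, 28))/(-2427839 - 1701319) + 2985891) = (-3089320 + 4754755)*((2126*287 + (2352 + 84*(-610)))/(-2427839 - 1701319) + 2985891) = 1665435*((610162 + (2352 - 51240))/(-4129158) + 2985891) = 1665435*((610162 - 48888)*(-1/4129158) + 2985891) = 1665435*(561274*(-1/4129158) + 2985891) = 1665435*(-280637/2064579 + 2985891) = 1665435*(6164607574252/2064579) = 3422251071808126540/688193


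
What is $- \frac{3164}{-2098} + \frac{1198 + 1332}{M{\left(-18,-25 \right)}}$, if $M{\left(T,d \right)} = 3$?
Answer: $\frac{2658716}{3147} \approx 844.84$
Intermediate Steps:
$- \frac{3164}{-2098} + \frac{1198 + 1332}{M{\left(-18,-25 \right)}} = - \frac{3164}{-2098} + \frac{1198 + 1332}{3} = \left(-3164\right) \left(- \frac{1}{2098}\right) + 2530 \cdot \frac{1}{3} = \frac{1582}{1049} + \frac{2530}{3} = \frac{2658716}{3147}$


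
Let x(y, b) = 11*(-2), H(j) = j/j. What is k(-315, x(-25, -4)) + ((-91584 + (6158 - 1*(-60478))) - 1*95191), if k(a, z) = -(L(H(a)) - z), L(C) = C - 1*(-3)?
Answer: -120165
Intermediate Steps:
H(j) = 1
x(y, b) = -22
L(C) = 3 + C (L(C) = C + 3 = 3 + C)
k(a, z) = -4 + z (k(a, z) = -((3 + 1) - z) = -(4 - z) = -4 + z)
k(-315, x(-25, -4)) + ((-91584 + (6158 - 1*(-60478))) - 1*95191) = (-4 - 22) + ((-91584 + (6158 - 1*(-60478))) - 1*95191) = -26 + ((-91584 + (6158 + 60478)) - 95191) = -26 + ((-91584 + 66636) - 95191) = -26 + (-24948 - 95191) = -26 - 120139 = -120165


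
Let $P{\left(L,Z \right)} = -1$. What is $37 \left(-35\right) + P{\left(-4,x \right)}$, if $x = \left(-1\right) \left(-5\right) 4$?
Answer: $-1296$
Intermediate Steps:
$x = 20$ ($x = 5 \cdot 4 = 20$)
$37 \left(-35\right) + P{\left(-4,x \right)} = 37 \left(-35\right) - 1 = -1295 - 1 = -1296$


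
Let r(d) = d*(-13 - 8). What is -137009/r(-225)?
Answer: -137009/4725 ≈ -28.997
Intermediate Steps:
r(d) = -21*d (r(d) = d*(-21) = -21*d)
-137009/r(-225) = -137009/((-21*(-225))) = -137009/4725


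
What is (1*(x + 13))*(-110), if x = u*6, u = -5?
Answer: 1870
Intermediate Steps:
x = -30 (x = -5*6 = -30)
(1*(x + 13))*(-110) = (1*(-30 + 13))*(-110) = (1*(-17))*(-110) = -17*(-110) = 1870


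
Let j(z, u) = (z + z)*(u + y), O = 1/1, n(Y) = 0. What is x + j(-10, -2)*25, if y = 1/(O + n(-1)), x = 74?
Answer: 574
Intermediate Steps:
O = 1
y = 1 (y = 1/(1 + 0) = 1/1 = 1)
j(z, u) = 2*z*(1 + u) (j(z, u) = (z + z)*(u + 1) = (2*z)*(1 + u) = 2*z*(1 + u))
x + j(-10, -2)*25 = 74 + (2*(-10)*(1 - 2))*25 = 74 + (2*(-10)*(-1))*25 = 74 + 20*25 = 74 + 500 = 574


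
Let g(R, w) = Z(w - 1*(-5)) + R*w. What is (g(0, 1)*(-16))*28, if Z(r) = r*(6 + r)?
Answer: -32256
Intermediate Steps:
g(R, w) = R*w + (5 + w)*(11 + w) (g(R, w) = (w - 1*(-5))*(6 + (w - 1*(-5))) + R*w = (w + 5)*(6 + (w + 5)) + R*w = (5 + w)*(6 + (5 + w)) + R*w = (5 + w)*(11 + w) + R*w = R*w + (5 + w)*(11 + w))
(g(0, 1)*(-16))*28 = ((0*1 + (5 + 1)*(11 + 1))*(-16))*28 = ((0 + 6*12)*(-16))*28 = ((0 + 72)*(-16))*28 = (72*(-16))*28 = -1152*28 = -32256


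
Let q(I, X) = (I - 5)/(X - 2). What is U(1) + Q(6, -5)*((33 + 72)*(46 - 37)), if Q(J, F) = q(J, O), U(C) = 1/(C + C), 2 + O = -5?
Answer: -209/2 ≈ -104.50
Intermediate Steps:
O = -7 (O = -2 - 5 = -7)
q(I, X) = (-5 + I)/(-2 + X)
U(C) = 1/(2*C)
Q(J, F) = 5/9 - J/9 (Q(J, F) = (-5 + J)/(-2 - 7) = (-5 + J)/(-9) = -(-5 + J)/9 = 5/9 - J/9)
U(1) + Q(6, -5)*((33 + 72)*(46 - 37)) = (½)/1 + (5/9 - ⅑*6)*((33 + 72)*(46 - 37)) = (½)*1 + (5/9 - ⅔)*(105*9) = ½ - ⅑*945 = ½ - 105 = -209/2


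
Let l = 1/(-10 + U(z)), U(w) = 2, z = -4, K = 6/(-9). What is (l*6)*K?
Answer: ½ ≈ 0.50000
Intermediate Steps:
K = -⅔ (K = 6*(-⅑) = -⅔ ≈ -0.66667)
l = -⅛ (l = 1/(-10 + 2) = 1/(-8) = -⅛ ≈ -0.12500)
(l*6)*K = -⅛*6*(-⅔) = -¾*(-⅔) = ½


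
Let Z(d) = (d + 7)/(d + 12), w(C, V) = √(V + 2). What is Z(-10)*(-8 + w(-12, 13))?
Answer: 12 - 3*√15/2 ≈ 6.1905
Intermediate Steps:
w(C, V) = √(2 + V)
Z(d) = (7 + d)/(12 + d)
Z(-10)*(-8 + w(-12, 13)) = ((7 - 10)/(12 - 10))*(-8 + √(2 + 13)) = (-3/2)*(-8 + √15) = ((½)*(-3))*(-8 + √15) = -3*(-8 + √15)/2 = 12 - 3*√15/2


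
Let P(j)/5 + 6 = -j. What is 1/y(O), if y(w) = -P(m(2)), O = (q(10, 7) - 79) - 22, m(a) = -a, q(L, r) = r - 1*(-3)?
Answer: 1/20 ≈ 0.050000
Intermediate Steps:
q(L, r) = 3 + r (q(L, r) = r + 3 = 3 + r)
P(j) = -30 - 5*j (P(j) = -30 + 5*(-j) = -30 - 5*j)
O = -91 (O = ((3 + 7) - 79) - 22 = (10 - 79) - 22 = -69 - 22 = -91)
y(w) = 20 (y(w) = -(-30 - (-5)*2) = -(-30 - 5*(-2)) = -(-30 + 10) = -1*(-20) = 20)
1/y(O) = 1/20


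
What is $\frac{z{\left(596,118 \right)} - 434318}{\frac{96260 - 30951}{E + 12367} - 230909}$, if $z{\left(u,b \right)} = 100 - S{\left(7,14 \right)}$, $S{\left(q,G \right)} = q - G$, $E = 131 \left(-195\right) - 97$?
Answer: $\frac{5764151025}{3065382284} \approx 1.8804$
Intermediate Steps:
$E = -25642$ ($E = -25545 - 97 = -25642$)
$z{\left(u,b \right)} = 107$ ($z{\left(u,b \right)} = 100 - \left(7 - 14\right) = 100 - -7 = 100 + 7 = 107$)
$\frac{z{\left(596,118 \right)} - 434318}{\frac{96260 - 30951}{E + 12367} - 230909} = \frac{107 - 434318}{\frac{96260 - 30951}{-25642 + 12367} - 230909} = - \frac{434211}{\frac{65309}{-13275} - 230909} = - \frac{434211}{65309 \left(- \frac{1}{13275}\right) - 230909} = - \frac{434211}{- \frac{65309}{13275} - 230909} = - \frac{434211}{- \frac{3065382284}{13275}} = \left(-434211\right) \left(- \frac{13275}{3065382284}\right) = \frac{5764151025}{3065382284}$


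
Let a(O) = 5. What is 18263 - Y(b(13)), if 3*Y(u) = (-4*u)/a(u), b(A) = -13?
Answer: 273893/15 ≈ 18260.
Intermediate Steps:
Y(u) = -4*u/15 (Y(u) = (-4*u/5)/3 = -4*u/15)
18263 - Y(b(13)) = 18263 - (-4)*(-13)/15 = 18263 - 1*52/15 = 18263 - 52/15 = 273893/15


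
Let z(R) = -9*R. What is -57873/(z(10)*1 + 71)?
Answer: 57873/19 ≈ 3045.9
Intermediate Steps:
-57873/(z(10)*1 + 71) = -57873/(-9*10*1 + 71) = -57873/(-90*1 + 71) = -57873/(-90 + 71) = -57873/(-19) = -57873*(-1/19) = 57873/19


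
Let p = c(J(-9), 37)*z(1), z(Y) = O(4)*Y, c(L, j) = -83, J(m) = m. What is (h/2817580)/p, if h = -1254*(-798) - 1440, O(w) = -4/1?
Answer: 249813/233859140 ≈ 0.0010682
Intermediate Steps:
O(w) = -4 (O(w) = -4*1 = -4)
h = 999252 (h = 1000692 - 1440 = 999252)
z(Y) = -4*Y
p = 332 (p = -(-332) = -83*(-4) = 332)
(h/2817580)/p = (999252/2817580)/332 = (999252*(1/2817580))*(1/332) = (249813/704395)*(1/332) = 249813/233859140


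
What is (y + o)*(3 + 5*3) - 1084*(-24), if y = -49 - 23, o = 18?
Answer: 25044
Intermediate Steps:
y = -72
(y + o)*(3 + 5*3) - 1084*(-24) = (-72 + 18)*(3 + 5*3) - 1084*(-24) = -54*(3 + 15) + 26016 = -54*18 + 26016 = -972 + 26016 = 25044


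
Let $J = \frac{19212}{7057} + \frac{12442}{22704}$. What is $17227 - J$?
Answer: $\frac{1379811303307}{80111064} \approx 17224.0$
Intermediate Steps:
$J = \frac{261996221}{80111064}$ ($J = 19212 \cdot \frac{1}{7057} + 12442 \cdot \frac{1}{22704} = \frac{19212}{7057} + \frac{6221}{11352} = \frac{261996221}{80111064} \approx 3.2704$)
$17227 - J = 17227 - \frac{261996221}{80111064} = \frac{1379811303307}{80111064}$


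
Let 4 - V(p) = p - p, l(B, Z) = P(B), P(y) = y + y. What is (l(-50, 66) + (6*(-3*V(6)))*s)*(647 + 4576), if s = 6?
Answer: -2778636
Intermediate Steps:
P(y) = 2*y
l(B, Z) = 2*B
V(p) = 4 (V(p) = 4 - (p - p) = 4 - 1*0 = 4 + 0 = 4)
(l(-50, 66) + (6*(-3*V(6)))*s)*(647 + 4576) = (2*(-50) + (6*(-3*4))*6)*(647 + 4576) = (-100 + (6*(-12))*6)*5223 = (-100 - 72*6)*5223 = (-100 - 432)*5223 = -532*5223 = -2778636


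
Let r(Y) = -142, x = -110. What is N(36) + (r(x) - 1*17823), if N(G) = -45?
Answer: -18010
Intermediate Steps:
N(36) + (r(x) - 1*17823) = -45 + (-142 - 1*17823) = -45 + (-142 - 17823) = -45 - 17965 = -18010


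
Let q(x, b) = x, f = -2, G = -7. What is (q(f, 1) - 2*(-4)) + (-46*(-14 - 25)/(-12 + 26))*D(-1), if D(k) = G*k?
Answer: 903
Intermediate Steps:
D(k) = -7*k
(q(f, 1) - 2*(-4)) + (-46*(-14 - 25)/(-12 + 26))*D(-1) = (-2 - 2*(-4)) + (-46*(-14 - 25)/(-12 + 26))*(-7*(-1)) = (-2 + 8) - 46/(14/(-39))*7 = 6 - 46/(14*(-1/39))*7 = 6 - 46/(-14/39)*7 = 6 - 46*(-39/14)*7 = 6 + (897/7)*7 = 6 + 897 = 903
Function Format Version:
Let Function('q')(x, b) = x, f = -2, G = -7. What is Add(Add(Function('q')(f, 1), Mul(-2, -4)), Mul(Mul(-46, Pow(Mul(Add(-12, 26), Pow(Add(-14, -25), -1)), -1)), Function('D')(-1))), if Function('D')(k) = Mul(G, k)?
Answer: 903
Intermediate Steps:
Function('D')(k) = Mul(-7, k)
Add(Add(Function('q')(f, 1), Mul(-2, -4)), Mul(Mul(-46, Pow(Mul(Add(-12, 26), Pow(Add(-14, -25), -1)), -1)), Function('D')(-1))) = Add(Add(-2, Mul(-2, -4)), Mul(Mul(-46, Pow(Mul(Add(-12, 26), Pow(Add(-14, -25), -1)), -1)), Mul(-7, -1))) = Add(Add(-2, 8), Mul(Mul(-46, Pow(Mul(14, Pow(-39, -1)), -1)), 7)) = Add(6, Mul(Mul(-46, Pow(Mul(14, Rational(-1, 39)), -1)), 7)) = Add(6, Mul(Mul(-46, Pow(Rational(-14, 39), -1)), 7)) = Add(6, Mul(Mul(-46, Rational(-39, 14)), 7)) = Add(6, Mul(Rational(897, 7), 7)) = Add(6, 897) = 903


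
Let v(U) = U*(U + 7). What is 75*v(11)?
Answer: 14850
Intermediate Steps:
v(U) = U*(7 + U)
75*v(11) = 75*(11*(7 + 11)) = 75*(11*18) = 75*198 = 14850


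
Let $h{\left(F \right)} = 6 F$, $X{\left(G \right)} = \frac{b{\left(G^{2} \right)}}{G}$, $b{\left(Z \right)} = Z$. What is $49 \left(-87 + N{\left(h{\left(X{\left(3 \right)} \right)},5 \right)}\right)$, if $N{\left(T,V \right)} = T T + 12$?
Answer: $12201$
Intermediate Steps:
$X{\left(G \right)} = G$ ($X{\left(G \right)} = \frac{G^{2}}{G} = G$)
$N{\left(T,V \right)} = 12 + T^{2}$ ($N{\left(T,V \right)} = T^{2} + 12 = 12 + T^{2}$)
$49 \left(-87 + N{\left(h{\left(X{\left(3 \right)} \right)},5 \right)}\right) = 49 \left(-87 + \left(12 + \left(6 \cdot 3\right)^{2}\right)\right) = 49 \left(-87 + \left(12 + 18^{2}\right)\right) = 49 \left(-87 + \left(12 + 324\right)\right) = 49 \left(-87 + 336\right) = 49 \cdot 249 = 12201$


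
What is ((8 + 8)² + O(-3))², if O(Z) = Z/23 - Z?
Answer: 35450116/529 ≈ 67014.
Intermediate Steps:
O(Z) = -22*Z/23 (O(Z) = Z*(1/23) - Z = Z/23 - Z = -22*Z/23)
((8 + 8)² + O(-3))² = ((8 + 8)² - 22/23*(-3))² = (16² + 66/23)² = (256 + 66/23)² = (5954/23)² = 35450116/529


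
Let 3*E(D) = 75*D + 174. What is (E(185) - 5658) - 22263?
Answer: -23238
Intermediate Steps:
E(D) = 58 + 25*D (E(D) = (75*D + 174)/3 = (174 + 75*D)/3 = 58 + 25*D)
(E(185) - 5658) - 22263 = ((58 + 25*185) - 5658) - 22263 = ((58 + 4625) - 5658) - 22263 = (4683 - 5658) - 22263 = -975 - 22263 = -23238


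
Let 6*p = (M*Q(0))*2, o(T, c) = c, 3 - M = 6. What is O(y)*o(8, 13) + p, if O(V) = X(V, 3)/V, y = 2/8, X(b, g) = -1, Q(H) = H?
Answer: -52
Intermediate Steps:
M = -3 (M = 3 - 1*6 = 3 - 6 = -3)
y = ¼ (y = 2*(⅛) = ¼ ≈ 0.25000)
O(V) = -1/V
p = 0 (p = (-3*0*2)/6 = (0*2)/6 = (⅙)*0 = 0)
O(y)*o(8, 13) + p = -1/¼*13 + 0 = -1*4*13 + 0 = -4*13 + 0 = -52 + 0 = -52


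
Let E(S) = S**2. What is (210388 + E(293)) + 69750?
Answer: 365987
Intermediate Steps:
(210388 + E(293)) + 69750 = (210388 + 293**2) + 69750 = (210388 + 85849) + 69750 = 296237 + 69750 = 365987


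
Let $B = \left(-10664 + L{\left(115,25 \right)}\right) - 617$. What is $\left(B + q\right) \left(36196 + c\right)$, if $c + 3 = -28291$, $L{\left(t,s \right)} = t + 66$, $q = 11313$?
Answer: $1683126$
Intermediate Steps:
$L{\left(t,s \right)} = 66 + t$
$c = -28294$ ($c = -3 - 28291 = -28294$)
$B = -11100$ ($B = \left(-10664 + \left(66 + 115\right)\right) - 617 = \left(-10664 + 181\right) - 617 = -10483 - 617 = -11100$)
$\left(B + q\right) \left(36196 + c\right) = \left(-11100 + 11313\right) \left(36196 - 28294\right) = 213 \cdot 7902 = 1683126$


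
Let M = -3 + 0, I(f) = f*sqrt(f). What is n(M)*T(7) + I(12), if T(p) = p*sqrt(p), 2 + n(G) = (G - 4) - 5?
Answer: -98*sqrt(7) + 24*sqrt(3) ≈ -217.71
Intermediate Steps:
I(f) = f**(3/2)
M = -3
n(G) = -11 + G (n(G) = -2 + ((G - 4) - 5) = -2 + ((-4 + G) - 5) = -2 + (-9 + G) = -11 + G)
T(p) = p**(3/2)
n(M)*T(7) + I(12) = (-11 - 3)*7**(3/2) + 12**(3/2) = -98*sqrt(7) + 24*sqrt(3)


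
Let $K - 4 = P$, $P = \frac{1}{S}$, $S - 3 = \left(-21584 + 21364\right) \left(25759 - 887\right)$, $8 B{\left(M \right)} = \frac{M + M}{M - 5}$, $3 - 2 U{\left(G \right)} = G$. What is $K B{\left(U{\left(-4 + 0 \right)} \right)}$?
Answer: $- \frac{21887347}{9380292} \approx -2.3333$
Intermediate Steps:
$U{\left(G \right)} = \frac{3}{2} - \frac{G}{2}$
$B{\left(M \right)} = \frac{M}{4 \left(-5 + M\right)}$ ($B{\left(M \right)} = \frac{\left(M + M\right) \frac{1}{M - 5}}{8} = \frac{2 M \frac{1}{-5 + M}}{8} = \frac{M}{4 \left(-5 + M\right)}$)
$S = -5471837$ ($S = 3 + \left(-21584 + 21364\right) \left(25759 - 887\right) = 3 - 5471840 = -5471837$)
$P = - \frac{1}{5471837}$ ($P = \frac{1}{-5471837} = - \frac{1}{5471837} \approx -1.8275 \cdot 10^{-7}$)
$K = \frac{21887347}{5471837}$ ($K = 4 - \frac{1}{5471837} = \frac{21887347}{5471837} \approx 4.0$)
$K B{\left(U{\left(-4 + 0 \right)} \right)} = \frac{21887347 \frac{\frac{3}{2} - \frac{-4 + 0}{2}}{4 \left(-5 - \left(- \frac{3}{2} + \frac{-4 + 0}{2}\right)\right)}}{5471837} = \frac{21887347 \frac{\frac{3}{2} - -2}{4 \left(-5 + \left(\frac{3}{2} - -2\right)\right)}}{5471837} = \frac{21887347 \frac{\frac{3}{2} + 2}{4 \left(-5 + \left(\frac{3}{2} + 2\right)\right)}}{5471837} = \frac{21887347 \cdot \frac{1}{4} \cdot \frac{7}{2} \frac{1}{-5 + \frac{7}{2}}}{5471837} = \frac{21887347 \cdot \frac{1}{4} \cdot \frac{7}{2} \frac{1}{- \frac{3}{2}}}{5471837} = \frac{21887347 \cdot \frac{1}{4} \cdot \frac{7}{2} \left(- \frac{2}{3}\right)}{5471837} = \frac{21887347}{5471837} \left(- \frac{7}{12}\right) = - \frac{21887347}{9380292}$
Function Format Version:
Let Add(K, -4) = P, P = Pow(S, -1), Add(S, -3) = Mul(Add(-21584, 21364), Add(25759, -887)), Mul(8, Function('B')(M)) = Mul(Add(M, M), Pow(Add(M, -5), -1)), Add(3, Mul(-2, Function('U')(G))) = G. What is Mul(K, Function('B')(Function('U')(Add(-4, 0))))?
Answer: Rational(-21887347, 9380292) ≈ -2.3333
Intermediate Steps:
Function('U')(G) = Add(Rational(3, 2), Mul(Rational(-1, 2), G))
Function('B')(M) = Mul(Rational(1, 4), M, Pow(Add(-5, M), -1)) (Function('B')(M) = Mul(Rational(1, 8), Mul(Add(M, M), Pow(Add(M, -5), -1))) = Mul(Rational(1, 8), Mul(Mul(2, M), Pow(Add(-5, M), -1))) = Mul(Rational(1, 8), Mul(2, M, Pow(Add(-5, M), -1))) = Mul(Rational(1, 4), M, Pow(Add(-5, M), -1)))
S = -5471837 (S = Add(3, Mul(Add(-21584, 21364), Add(25759, -887))) = Add(3, Mul(-220, 24872)) = Add(3, -5471840) = -5471837)
P = Rational(-1, 5471837) (P = Pow(-5471837, -1) = Rational(-1, 5471837) ≈ -1.8275e-7)
K = Rational(21887347, 5471837) (K = Add(4, Rational(-1, 5471837)) = Rational(21887347, 5471837) ≈ 4.0000)
Mul(K, Function('B')(Function('U')(Add(-4, 0)))) = Mul(Rational(21887347, 5471837), Mul(Rational(1, 4), Add(Rational(3, 2), Mul(Rational(-1, 2), Add(-4, 0))), Pow(Add(-5, Add(Rational(3, 2), Mul(Rational(-1, 2), Add(-4, 0)))), -1))) = Mul(Rational(21887347, 5471837), Mul(Rational(1, 4), Add(Rational(3, 2), Mul(Rational(-1, 2), -4)), Pow(Add(-5, Add(Rational(3, 2), Mul(Rational(-1, 2), -4))), -1))) = Mul(Rational(21887347, 5471837), Mul(Rational(1, 4), Add(Rational(3, 2), 2), Pow(Add(-5, Add(Rational(3, 2), 2)), -1))) = Mul(Rational(21887347, 5471837), Mul(Rational(1, 4), Rational(7, 2), Pow(Add(-5, Rational(7, 2)), -1))) = Mul(Rational(21887347, 5471837), Mul(Rational(1, 4), Rational(7, 2), Pow(Rational(-3, 2), -1))) = Mul(Rational(21887347, 5471837), Mul(Rational(1, 4), Rational(7, 2), Rational(-2, 3))) = Mul(Rational(21887347, 5471837), Rational(-7, 12)) = Rational(-21887347, 9380292)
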